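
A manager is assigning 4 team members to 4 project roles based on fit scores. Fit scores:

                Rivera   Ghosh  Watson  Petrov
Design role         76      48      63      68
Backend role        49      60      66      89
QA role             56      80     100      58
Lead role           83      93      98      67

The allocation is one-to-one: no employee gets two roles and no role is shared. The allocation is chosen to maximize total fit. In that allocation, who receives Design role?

Treat this as an assignment problem: match each employee to one role.
Optimal: Rivera→Design role (76 pts), Ghosh→Lead role (93 pts), Watson→QA role (100 pts), Petrov→Backend role (89 pts) — total 76+93+100+89 = 358 pts.
Row-greedy (each employee in turn takes its best remaining role) gives 297 pts, worse by 61.
Next-best assignment: Rivera→Design role, Ghosh→QA role, Watson→Lead role, Petrov→Backend role = 343 pts.
Rivera's own top role is Lead role (83 pts), but forcing Rivera→Lead role and reassigning the rest optimally gives only 320 pts — worse by 38.

Rivera receives Design role.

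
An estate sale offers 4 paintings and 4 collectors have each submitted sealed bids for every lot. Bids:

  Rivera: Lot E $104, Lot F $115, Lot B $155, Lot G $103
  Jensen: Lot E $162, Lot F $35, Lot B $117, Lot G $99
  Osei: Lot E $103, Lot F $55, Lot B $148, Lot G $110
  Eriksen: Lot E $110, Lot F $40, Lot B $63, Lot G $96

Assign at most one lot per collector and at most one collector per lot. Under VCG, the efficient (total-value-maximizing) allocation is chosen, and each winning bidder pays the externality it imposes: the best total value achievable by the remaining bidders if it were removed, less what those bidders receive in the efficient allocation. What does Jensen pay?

Jensen pays $16.

Efficient allocation: Rivera→Lot F ($115), Jensen→Lot E ($162), Osei→Lot B ($148), Eriksen→Lot G ($96); total welfare W = $521.
Jensen receives Lot E at value $162, so the others get W − 162 = $359.
Without Jensen: best allocation of the remaining 3 bidders over all 4 lots is Rivera→Lot B ($155), Osei→Lot G ($110), Eriksen→Lot E ($110), total $375.
VCG payment = (others' best without Jensen) − (others' welfare with Jensen) = 375 − 359 = $16.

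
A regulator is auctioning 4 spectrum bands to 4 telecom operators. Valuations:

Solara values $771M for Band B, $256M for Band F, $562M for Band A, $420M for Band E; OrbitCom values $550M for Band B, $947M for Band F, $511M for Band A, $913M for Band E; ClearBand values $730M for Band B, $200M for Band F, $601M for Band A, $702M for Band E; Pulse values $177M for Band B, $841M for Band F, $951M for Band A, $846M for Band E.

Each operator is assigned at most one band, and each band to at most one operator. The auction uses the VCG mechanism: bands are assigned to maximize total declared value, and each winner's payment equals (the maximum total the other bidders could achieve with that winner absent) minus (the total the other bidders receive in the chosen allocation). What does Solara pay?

Solara pays $28M.

Efficient allocation: Solara→Band B ($771M), OrbitCom→Band F ($947M), ClearBand→Band E ($702M), Pulse→Band A ($951M); total welfare W = $3371M.
Solara receives Band B at value $771M, so the others get W − 771 = $2600M.
Without Solara: best allocation of the remaining 3 bidders over all 4 bands is OrbitCom→Band F ($947M), ClearBand→Band B ($730M), Pulse→Band A ($951M), total $2628M.
VCG payment = (others' best without Solara) − (others' welfare with Solara) = 2628 − 2600 = $28M.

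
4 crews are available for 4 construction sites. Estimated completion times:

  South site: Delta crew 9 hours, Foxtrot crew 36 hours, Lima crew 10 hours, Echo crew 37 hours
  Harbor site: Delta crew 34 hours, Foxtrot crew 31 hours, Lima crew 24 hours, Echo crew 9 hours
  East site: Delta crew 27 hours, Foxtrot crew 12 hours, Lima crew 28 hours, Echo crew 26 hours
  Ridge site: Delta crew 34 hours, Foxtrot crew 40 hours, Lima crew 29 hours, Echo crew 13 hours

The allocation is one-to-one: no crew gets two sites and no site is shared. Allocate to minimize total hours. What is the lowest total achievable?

Minimum total: 58 hours

Optimal: Delta crew→South site (9 hours), Foxtrot crew→East site (12 hours), Lima crew→Harbor site (24 hours), Echo crew→Ridge site (13 hours) — total 9+12+24+13 = 58 hours.
Column-greedy (each site in turn goes to its cheapest remaining crew) gives 59 hours, worse by 1.
Next-best assignment: Delta crew→South site, Foxtrot crew→East site, Lima crew→Ridge site, Echo crew→Harbor site = 59 hours.
No other one-to-one assignment undercuts 58 hours.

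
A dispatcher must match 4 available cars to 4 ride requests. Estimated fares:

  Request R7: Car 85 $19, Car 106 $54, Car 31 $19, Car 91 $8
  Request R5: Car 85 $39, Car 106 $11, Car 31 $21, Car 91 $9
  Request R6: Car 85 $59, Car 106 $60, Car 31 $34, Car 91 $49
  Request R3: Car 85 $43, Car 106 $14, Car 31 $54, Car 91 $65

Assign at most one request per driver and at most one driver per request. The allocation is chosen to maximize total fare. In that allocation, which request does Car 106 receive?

Car 106 receives Request R7.

Optimal: Car 85→Request R6 ($59), Car 106→Request R7 ($54), Car 31→Request R5 ($21), Car 91→Request R3 ($65) — total 59+54+21+65 = $199.
Max-entry greedy (repeatedly take the single best remaining cell) gives $183, worse by 16.
Car 106's own top request is Request R6 ($60), but forcing Car 106→Request R6 and reassigning the rest optimally gives only $183 — worse by 16.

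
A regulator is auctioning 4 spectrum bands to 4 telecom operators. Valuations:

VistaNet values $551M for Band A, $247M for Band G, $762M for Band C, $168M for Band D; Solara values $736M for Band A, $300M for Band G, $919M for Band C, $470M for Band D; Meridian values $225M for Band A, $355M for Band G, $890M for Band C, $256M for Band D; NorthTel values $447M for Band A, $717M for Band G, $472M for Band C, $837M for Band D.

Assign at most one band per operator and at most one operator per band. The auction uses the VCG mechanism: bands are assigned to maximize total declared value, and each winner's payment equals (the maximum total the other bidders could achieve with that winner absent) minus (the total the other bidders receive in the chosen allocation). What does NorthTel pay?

NorthTel pays $38M.

Efficient allocation: VistaNet→Band G ($247M), Solara→Band A ($736M), Meridian→Band C ($890M), NorthTel→Band D ($837M); total welfare W = $2710M.
NorthTel receives Band D at value $837M, so the others get W − 837 = $1873M.
Without NorthTel: best allocation of the remaining 3 bidders over all 4 bands is VistaNet→Band A ($551M), Solara→Band D ($470M), Meridian→Band C ($890M), total $1911M.
VCG payment = (others' best without NorthTel) − (others' welfare with NorthTel) = 1911 − 1873 = $38M.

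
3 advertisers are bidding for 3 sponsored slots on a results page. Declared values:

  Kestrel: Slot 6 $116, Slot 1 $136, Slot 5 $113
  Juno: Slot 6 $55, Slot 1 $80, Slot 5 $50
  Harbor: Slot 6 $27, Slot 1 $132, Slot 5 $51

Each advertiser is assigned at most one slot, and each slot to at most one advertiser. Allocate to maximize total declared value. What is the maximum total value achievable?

This is the linear assignment problem.
Optimal: Kestrel→Slot 5 ($113), Juno→Slot 6 ($55), Harbor→Slot 1 ($132) — total 113+55+132 = $300.
Column-greedy (each slot in turn goes to its best remaining advertiser) gives $298, worse by 2.
Next-best assignment: Kestrel→Slot 6, Juno→Slot 5, Harbor→Slot 1 = $298.

Maximum total: $300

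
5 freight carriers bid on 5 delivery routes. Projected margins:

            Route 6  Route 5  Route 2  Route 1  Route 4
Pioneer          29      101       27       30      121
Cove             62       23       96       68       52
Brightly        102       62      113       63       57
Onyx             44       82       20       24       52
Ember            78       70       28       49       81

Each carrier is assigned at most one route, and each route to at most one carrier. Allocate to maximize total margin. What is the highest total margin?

Maximum total: $462k

Optimal: Pioneer→Route 4 ($121k), Cove→Route 1 ($68k), Brightly→Route 2 ($113k), Onyx→Route 5 ($82k), Ember→Route 6 ($78k) — total 121+68+113+82+78 = $462k.
Column-greedy (each route in turn goes to its best remaining carrier) gives $400k, worse by 62.
Next-best assignment: Pioneer→Route 4, Cove→Route 2, Brightly→Route 6, Onyx→Route 5, Ember→Route 1 = $450k.
Swapping Onyx↔Cove (Onyx→Route 1 $24k, Cove→Route 5 $23k) loses 103.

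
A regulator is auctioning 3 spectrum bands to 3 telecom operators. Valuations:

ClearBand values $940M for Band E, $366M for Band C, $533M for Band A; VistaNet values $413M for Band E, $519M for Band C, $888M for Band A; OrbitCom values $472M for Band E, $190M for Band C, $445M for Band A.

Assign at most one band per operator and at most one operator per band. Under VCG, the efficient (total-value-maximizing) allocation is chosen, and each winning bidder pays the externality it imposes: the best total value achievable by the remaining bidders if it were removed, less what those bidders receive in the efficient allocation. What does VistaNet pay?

VistaNet pays $255M.

Efficient allocation: ClearBand→Band E ($940M), VistaNet→Band A ($888M), OrbitCom→Band C ($190M); total welfare W = $2018M.
VistaNet receives Band A at value $888M, so the others get W − 888 = $1130M.
Without VistaNet: best allocation of the remaining 2 bidders over all 3 bands is ClearBand→Band E ($940M), OrbitCom→Band A ($445M), total $1385M.
VCG payment = (others' best without VistaNet) − (others' welfare with VistaNet) = 1385 − 1130 = $255M.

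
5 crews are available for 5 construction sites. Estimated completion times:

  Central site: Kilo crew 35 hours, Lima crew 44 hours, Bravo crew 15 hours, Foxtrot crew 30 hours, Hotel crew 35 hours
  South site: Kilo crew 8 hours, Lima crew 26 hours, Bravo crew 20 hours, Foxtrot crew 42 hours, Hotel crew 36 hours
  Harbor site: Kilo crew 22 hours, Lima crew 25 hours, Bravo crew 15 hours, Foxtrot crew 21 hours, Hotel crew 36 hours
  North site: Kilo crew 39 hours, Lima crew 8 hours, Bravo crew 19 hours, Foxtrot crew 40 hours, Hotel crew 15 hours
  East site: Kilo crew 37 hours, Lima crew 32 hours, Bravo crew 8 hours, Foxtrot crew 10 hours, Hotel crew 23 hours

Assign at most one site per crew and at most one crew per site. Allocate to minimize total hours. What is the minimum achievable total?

Min total: 73 hours

This is a one-to-one assignment (minimum-cost bipartite matching).
Optimal: Kilo crew→South site (8 hours), Lima crew→Harbor site (25 hours), Bravo crew→Central site (15 hours), Foxtrot crew→East site (10 hours), Hotel crew→North site (15 hours) — total 8+25+15+10+15 = 73 hours.
Min-entry greedy (repeatedly take the single cheapest remaining cell) gives 80 hours, worse by 7.
Swapping Hotel crew↔Bravo crew (Hotel crew→Central site 35 hours, Bravo crew→North site 19 hours) adds 24.
Checked against all permutations: 73 hours is optimal.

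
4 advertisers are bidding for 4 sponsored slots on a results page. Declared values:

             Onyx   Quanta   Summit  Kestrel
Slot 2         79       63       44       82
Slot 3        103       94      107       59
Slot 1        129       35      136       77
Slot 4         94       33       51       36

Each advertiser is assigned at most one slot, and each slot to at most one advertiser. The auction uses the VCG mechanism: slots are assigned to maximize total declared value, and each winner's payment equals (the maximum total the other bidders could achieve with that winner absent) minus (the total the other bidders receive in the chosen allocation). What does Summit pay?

Efficient allocation: Onyx→Slot 4 ($94), Quanta→Slot 3 ($94), Summit→Slot 1 ($136), Kestrel→Slot 2 ($82); total welfare W = $406.
Summit receives Slot 1 at value $136, so the others get W − 136 = $270.
Without Summit: best allocation of the remaining 3 bidders over all 4 slots is Onyx→Slot 1 ($129), Quanta→Slot 3 ($94), Kestrel→Slot 2 ($82), total $305.
VCG payment = (others' best without Summit) − (others' welfare with Summit) = 305 − 270 = $35.

Summit pays $35.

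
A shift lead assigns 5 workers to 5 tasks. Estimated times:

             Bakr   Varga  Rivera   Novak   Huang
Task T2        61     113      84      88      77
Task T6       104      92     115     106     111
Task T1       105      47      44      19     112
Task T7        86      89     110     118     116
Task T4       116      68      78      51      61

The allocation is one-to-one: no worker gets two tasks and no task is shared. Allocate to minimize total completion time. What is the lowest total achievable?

Minimum total: 342 min

This is the linear assignment problem.
Optimal: Bakr→Task T7 (86 min), Varga→Task T6 (92 min), Rivera→Task T2 (84 min), Novak→Task T1 (19 min), Huang→Task T4 (61 min) — total 86+92+84+19+61 = 342 min.
Next-best assignment: Bakr→Task T2, Varga→Task T6, Rivera→Task T7, Novak→Task T1, Huang→Task T4 = 343 min.
Checked against all permutations: 342 min is optimal.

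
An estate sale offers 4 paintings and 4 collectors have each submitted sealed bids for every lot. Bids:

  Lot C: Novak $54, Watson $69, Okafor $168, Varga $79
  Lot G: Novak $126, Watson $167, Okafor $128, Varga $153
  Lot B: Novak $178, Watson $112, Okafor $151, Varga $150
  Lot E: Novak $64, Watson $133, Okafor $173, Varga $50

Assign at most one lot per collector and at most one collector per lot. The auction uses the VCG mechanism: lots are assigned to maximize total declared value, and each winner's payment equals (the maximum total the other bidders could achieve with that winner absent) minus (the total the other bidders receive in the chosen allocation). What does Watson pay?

Efficient allocation: Novak→Lot B ($178), Watson→Lot E ($133), Okafor→Lot C ($168), Varga→Lot G ($153); total welfare W = $632.
Watson receives Lot E at value $133, so the others get W − 133 = $499.
Without Watson: best allocation of the remaining 3 bidders over all 4 lots is Novak→Lot B ($178), Okafor→Lot E ($173), Varga→Lot G ($153), total $504.
VCG payment = (others' best without Watson) − (others' welfare with Watson) = 504 − 499 = $5.

Watson pays $5.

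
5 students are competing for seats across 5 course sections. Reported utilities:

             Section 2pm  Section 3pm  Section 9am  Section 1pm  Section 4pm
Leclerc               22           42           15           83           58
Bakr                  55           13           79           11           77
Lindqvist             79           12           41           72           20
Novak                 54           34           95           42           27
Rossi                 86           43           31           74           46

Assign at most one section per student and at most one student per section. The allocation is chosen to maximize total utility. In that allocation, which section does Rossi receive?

Optimal: Leclerc→Section 1pm (83 points), Bakr→Section 4pm (77 points), Lindqvist→Section 2pm (79 points), Novak→Section 9am (95 points), Rossi→Section 3pm (43 points) — total 83+77+79+95+43 = 377 points.
Column-greedy (each section in turn goes to its best remaining student) gives 372 points, worse by 5.
Checked against all permutations: 377 points is optimal.
Rossi's own top section is Section 2pm (86 points), but forcing Rossi→Section 2pm and reassigning the rest optimally gives only 372 points — worse by 5.

Rossi receives Section 3pm.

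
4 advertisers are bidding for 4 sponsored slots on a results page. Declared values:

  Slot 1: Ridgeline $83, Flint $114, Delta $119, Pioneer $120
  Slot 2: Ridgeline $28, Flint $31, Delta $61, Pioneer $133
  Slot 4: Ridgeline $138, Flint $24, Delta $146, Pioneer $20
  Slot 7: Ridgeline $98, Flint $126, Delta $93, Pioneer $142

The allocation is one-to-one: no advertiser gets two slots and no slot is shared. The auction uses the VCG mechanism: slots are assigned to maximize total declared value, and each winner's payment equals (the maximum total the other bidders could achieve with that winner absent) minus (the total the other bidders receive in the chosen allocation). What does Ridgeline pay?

Efficient allocation: Ridgeline→Slot 4 ($138), Flint→Slot 7 ($126), Delta→Slot 1 ($119), Pioneer→Slot 2 ($133); total welfare W = $516.
Ridgeline receives Slot 4 at value $138, so the others get W − 138 = $378.
Without Ridgeline: best allocation of the remaining 3 bidders over all 4 slots is Flint→Slot 7 ($126), Delta→Slot 4 ($146), Pioneer→Slot 2 ($133), total $405.
VCG payment = (others' best without Ridgeline) − (others' welfare with Ridgeline) = 405 − 378 = $27.

Ridgeline pays $27.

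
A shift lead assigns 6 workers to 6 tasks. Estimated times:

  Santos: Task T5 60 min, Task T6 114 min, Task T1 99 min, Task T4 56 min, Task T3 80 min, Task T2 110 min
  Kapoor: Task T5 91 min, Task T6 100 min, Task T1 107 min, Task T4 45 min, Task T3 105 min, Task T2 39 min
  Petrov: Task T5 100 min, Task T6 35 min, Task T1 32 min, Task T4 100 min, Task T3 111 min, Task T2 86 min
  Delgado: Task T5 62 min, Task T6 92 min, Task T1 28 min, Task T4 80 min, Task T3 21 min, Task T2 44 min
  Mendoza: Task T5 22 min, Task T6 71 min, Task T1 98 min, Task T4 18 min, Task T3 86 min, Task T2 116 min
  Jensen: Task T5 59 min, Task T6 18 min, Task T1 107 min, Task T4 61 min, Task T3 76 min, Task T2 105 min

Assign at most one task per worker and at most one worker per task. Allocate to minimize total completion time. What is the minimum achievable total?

Optimal: Santos→Task T5 (60 min), Kapoor→Task T2 (39 min), Petrov→Task T1 (32 min), Delgado→Task T3 (21 min), Mendoza→Task T4 (18 min), Jensen→Task T6 (18 min) — total 60+39+32+21+18+18 = 188 min.
Column-greedy (each task in turn goes to its cheapest remaining worker) gives 279 min, worse by 91.
No other one-to-one assignment undercuts 188 min.

Min total: 188 min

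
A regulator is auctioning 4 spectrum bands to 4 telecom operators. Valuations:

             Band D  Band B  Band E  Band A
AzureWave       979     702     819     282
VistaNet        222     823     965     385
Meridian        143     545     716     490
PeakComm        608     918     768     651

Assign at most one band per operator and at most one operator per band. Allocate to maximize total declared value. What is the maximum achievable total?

Optimal: AzureWave→Band D ($979M), VistaNet→Band E ($965M), Meridian→Band A ($490M), PeakComm→Band B ($918M) — total 979+965+490+918 = $3352M.
Row-greedy (each operator in turn takes its best remaining band) gives $3140M, worse by 212.
Next-best assignment: AzureWave→Band D, VistaNet→Band B, Meridian→Band E, PeakComm→Band A = $3169M.

Max total: $3352M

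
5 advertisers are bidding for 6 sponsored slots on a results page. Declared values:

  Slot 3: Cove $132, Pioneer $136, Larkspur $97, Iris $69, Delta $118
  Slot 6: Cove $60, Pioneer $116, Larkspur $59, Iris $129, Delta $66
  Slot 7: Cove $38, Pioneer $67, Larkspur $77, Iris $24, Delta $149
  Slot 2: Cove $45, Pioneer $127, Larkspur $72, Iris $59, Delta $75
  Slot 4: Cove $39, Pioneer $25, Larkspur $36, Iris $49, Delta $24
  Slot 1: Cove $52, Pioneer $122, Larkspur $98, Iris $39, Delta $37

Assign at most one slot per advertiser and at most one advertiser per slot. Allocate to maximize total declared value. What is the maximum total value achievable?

Optimal: Cove→Slot 3 ($132), Pioneer→Slot 2 ($127), Larkspur→Slot 1 ($98), Iris→Slot 6 ($129), Delta→Slot 7 ($149) — total 132+127+98+129+149 = $635.
Column-greedy (each slot in turn goes to its best remaining advertiser) gives $525, worse by 110.
Every other assignment is strictly worse.

Maximum total: $635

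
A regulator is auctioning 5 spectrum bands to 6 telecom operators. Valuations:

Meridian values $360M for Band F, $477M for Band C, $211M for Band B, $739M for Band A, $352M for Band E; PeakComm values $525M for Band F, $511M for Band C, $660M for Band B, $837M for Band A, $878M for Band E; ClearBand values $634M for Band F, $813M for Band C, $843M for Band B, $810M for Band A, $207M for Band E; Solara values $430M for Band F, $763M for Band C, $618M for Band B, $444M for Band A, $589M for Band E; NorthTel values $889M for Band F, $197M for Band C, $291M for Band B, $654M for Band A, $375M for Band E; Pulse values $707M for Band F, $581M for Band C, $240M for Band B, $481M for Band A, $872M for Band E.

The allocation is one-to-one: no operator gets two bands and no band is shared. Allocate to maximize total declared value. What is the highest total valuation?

Max total: $4204M

Treat this as an assignment problem: match each operator to one band.
Optimal: NorthTel→Band F ($889M), Solara→Band C ($763M), ClearBand→Band B ($843M), PeakComm→Band A ($837M), Pulse→Band E ($872M) — total 889+763+843+837+872 = $4204M.
Row-greedy (each operator in turn takes its best remaining band) gives $4112M, worse by 92.
Next-best assignment: NorthTel→Band F, Solara→Band C, ClearBand→Band B, Meridian→Band A, PeakComm→Band E = $4112M.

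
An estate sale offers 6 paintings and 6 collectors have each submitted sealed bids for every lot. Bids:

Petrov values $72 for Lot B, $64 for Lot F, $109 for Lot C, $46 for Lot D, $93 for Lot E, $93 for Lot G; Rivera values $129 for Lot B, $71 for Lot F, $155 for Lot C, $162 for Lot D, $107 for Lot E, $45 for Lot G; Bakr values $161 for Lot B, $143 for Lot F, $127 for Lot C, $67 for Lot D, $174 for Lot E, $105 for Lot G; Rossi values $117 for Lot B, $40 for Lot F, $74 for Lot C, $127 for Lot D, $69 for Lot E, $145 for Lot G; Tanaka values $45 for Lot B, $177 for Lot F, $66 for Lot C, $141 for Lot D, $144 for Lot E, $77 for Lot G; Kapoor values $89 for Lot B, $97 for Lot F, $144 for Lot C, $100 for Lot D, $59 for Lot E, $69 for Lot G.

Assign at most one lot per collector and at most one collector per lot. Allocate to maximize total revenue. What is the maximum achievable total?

Max total: $882

This is a one-to-one assignment (maximum-weight bipartite matching).
Optimal: Petrov→Lot E ($93), Rivera→Lot D ($162), Bakr→Lot B ($161), Rossi→Lot G ($145), Tanaka→Lot F ($177), Kapoor→Lot C ($144) — total 93+162+161+145+177+144 = $882.
Column-greedy (each lot in turn goes to its best remaining collector) gives $782, worse by 100.
Every other assignment is strictly worse.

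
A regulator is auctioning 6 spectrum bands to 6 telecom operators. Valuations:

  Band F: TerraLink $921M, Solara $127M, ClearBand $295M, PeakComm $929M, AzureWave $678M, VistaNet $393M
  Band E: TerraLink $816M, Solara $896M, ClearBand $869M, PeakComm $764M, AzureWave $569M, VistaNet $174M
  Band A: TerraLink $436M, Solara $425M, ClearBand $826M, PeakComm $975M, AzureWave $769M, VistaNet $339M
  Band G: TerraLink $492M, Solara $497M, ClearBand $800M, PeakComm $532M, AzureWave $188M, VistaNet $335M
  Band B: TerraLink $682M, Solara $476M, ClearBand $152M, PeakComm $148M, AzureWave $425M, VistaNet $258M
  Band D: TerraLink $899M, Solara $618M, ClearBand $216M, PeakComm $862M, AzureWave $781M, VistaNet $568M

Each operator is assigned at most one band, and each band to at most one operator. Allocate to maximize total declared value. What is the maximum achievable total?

This is a one-to-one assignment (maximum-weight bipartite matching).
Optimal: TerraLink→Band B ($682M), Solara→Band E ($896M), ClearBand→Band G ($800M), PeakComm→Band F ($929M), AzureWave→Band A ($769M), VistaNet→Band D ($568M) — total 682+896+800+929+769+568 = $4644M.
Max-entry greedy (repeatedly take the single best remaining cell) gives $4631M, worse by 13.
Next-best assignment: TerraLink→Band F, Solara→Band E, ClearBand→Band G, PeakComm→Band A, AzureWave→Band D, VistaNet→Band B = $4631M.
Swapping TerraLink↔AzureWave (TerraLink→Band A $436M, AzureWave→Band B $425M) loses 590.
Every other assignment is strictly worse.

Maximum total: $4644M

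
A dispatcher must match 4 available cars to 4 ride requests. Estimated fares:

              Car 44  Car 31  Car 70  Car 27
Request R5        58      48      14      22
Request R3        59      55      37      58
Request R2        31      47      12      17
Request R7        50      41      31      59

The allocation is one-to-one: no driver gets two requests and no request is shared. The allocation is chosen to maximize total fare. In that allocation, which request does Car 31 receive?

Optimal: Car 44→Request R5 ($58), Car 31→Request R2 ($47), Car 70→Request R3 ($37), Car 27→Request R7 ($59) — total 58+47+37+59 = $201.
Row-greedy (each driver in turn takes its best remaining request) gives $155, worse by 46.
Next-best assignment: Car 44→Request R5, Car 31→Request R2, Car 70→Request R7, Car 27→Request R3 = $194.
Swapping Car 31↔Car 27 (Car 31→Request R7 $41, Car 27→Request R2 $17) loses 48.
Car 31's own top request is Request R3 ($55), but forcing Car 31→Request R3 and reassigning the rest optimally gives only $184 — worse by 17.

Car 31 receives Request R2.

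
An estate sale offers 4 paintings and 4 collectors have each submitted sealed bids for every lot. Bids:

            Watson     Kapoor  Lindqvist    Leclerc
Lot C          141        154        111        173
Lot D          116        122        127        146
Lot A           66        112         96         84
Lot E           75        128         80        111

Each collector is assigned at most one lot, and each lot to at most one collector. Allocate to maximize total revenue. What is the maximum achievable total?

Max total: $513

Optimal: Watson→Lot D ($116), Kapoor→Lot E ($128), Lindqvist→Lot A ($96), Leclerc→Lot C ($173) — total 116+128+96+173 = $513.
Row-greedy (each collector in turn takes its best remaining lot) gives $480, worse by 33.
Swapping Lindqvist↔Leclerc (Lindqvist→Lot C $111, Leclerc→Lot A $84) loses 74.
No other one-to-one assignment exceeds $513.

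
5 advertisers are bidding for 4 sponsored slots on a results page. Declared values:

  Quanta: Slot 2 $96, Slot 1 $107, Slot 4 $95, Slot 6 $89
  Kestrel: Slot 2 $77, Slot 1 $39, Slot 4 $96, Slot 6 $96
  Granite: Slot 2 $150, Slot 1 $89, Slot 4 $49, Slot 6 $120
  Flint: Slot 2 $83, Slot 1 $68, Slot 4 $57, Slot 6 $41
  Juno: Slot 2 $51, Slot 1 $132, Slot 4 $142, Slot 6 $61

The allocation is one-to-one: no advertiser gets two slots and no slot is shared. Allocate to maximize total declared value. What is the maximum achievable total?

Max total: $495

This is the linear assignment problem.
Optimal: Granite→Slot 2 ($150), Quanta→Slot 1 ($107), Juno→Slot 4 ($142), Kestrel→Slot 6 ($96) — total 150+107+142+96 = $495.
Row-greedy (each advertiser in turn takes its best remaining slot) gives $394, worse by 101.
Next-best assignment: Granite→Slot 2, Juno→Slot 1, Quanta→Slot 4, Kestrel→Slot 6 = $473.
Swapping Kestrel↔Juno (Kestrel→Slot 4 $96, Juno→Slot 6 $61) loses 81.
Every other assignment is strictly worse.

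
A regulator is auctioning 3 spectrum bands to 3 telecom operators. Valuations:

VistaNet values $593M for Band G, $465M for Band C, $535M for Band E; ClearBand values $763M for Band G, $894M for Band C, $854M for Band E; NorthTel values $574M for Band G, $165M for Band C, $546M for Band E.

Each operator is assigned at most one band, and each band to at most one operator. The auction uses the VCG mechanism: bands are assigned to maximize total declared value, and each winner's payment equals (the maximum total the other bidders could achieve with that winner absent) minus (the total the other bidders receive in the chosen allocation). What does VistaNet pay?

Efficient allocation: VistaNet→Band G ($593M), ClearBand→Band C ($894M), NorthTel→Band E ($546M); total welfare W = $2033M.
VistaNet receives Band G at value $593M, so the others get W − 593 = $1440M.
Without VistaNet: best allocation of the remaining 2 bidders over all 3 bands is ClearBand→Band C ($894M), NorthTel→Band G ($574M), total $1468M.
VCG payment = (others' best without VistaNet) − (others' welfare with VistaNet) = 1468 − 1440 = $28M.

VistaNet pays $28M.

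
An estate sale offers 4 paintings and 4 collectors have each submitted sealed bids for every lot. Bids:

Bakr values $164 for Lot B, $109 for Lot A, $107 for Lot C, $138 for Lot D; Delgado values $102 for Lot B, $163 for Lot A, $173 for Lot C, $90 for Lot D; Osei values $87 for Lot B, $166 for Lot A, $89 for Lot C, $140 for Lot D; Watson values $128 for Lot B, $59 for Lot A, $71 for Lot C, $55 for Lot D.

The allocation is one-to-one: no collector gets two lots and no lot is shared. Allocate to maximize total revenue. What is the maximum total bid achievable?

Max total: $605

Optimal: Bakr→Lot D ($138), Delgado→Lot C ($173), Osei→Lot A ($166), Watson→Lot B ($128) — total 138+173+166+128 = $605.
Max-entry greedy (repeatedly take the single best remaining cell) gives $558, worse by 47.
Swapping Delgado↔Osei (Delgado→Lot A $163, Osei→Lot C $89) loses 87.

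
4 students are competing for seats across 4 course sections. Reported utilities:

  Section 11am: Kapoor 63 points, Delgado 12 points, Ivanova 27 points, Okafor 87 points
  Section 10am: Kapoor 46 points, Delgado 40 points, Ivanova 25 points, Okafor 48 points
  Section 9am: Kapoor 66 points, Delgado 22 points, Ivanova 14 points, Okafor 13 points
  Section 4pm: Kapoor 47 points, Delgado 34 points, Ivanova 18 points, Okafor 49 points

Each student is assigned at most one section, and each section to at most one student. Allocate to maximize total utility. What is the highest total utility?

Maximum total: 212 points

Optimal: Kapoor→Section 9am (66 points), Delgado→Section 4pm (34 points), Ivanova→Section 10am (25 points), Okafor→Section 11am (87 points) — total 66+34+25+87 = 212 points.
Row-greedy (each student in turn takes its best remaining section) gives 182 points, worse by 30.
Next-best assignment: Kapoor→Section 9am, Delgado→Section 10am, Ivanova→Section 4pm, Okafor→Section 11am = 211 points.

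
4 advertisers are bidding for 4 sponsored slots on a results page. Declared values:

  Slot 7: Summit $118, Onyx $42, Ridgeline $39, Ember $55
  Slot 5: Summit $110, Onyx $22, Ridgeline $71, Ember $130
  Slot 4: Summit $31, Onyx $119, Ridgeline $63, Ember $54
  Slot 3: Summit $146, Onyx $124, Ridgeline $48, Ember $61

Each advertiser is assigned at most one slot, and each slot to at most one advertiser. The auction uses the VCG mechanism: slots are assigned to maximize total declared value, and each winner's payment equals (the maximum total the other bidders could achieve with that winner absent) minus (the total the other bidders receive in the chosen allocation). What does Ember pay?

Ember pays $31.

Efficient allocation: Summit→Slot 7 ($118), Onyx→Slot 3 ($124), Ridgeline→Slot 4 ($63), Ember→Slot 5 ($130); total welfare W = $435.
Ember receives Slot 5 at value $130, so the others get W − 130 = $305.
Without Ember: best allocation of the remaining 3 bidders over all 4 slots is Summit→Slot 3 ($146), Onyx→Slot 4 ($119), Ridgeline→Slot 5 ($71), total $336.
VCG payment = (others' best without Ember) − (others' welfare with Ember) = 336 − 305 = $31.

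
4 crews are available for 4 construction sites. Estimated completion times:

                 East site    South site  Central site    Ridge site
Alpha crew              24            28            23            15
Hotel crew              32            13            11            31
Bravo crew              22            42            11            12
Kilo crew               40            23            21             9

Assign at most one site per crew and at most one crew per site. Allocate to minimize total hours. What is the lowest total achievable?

Optimal: Alpha crew→East site (24 hours), Hotel crew→South site (13 hours), Bravo crew→Central site (11 hours), Kilo crew→Ridge site (9 hours) — total 24+13+11+9 = 57 hours.
Column-greedy (each site in turn goes to its cheapest remaining crew) gives 71 hours, worse by 14.

Min total: 57 hours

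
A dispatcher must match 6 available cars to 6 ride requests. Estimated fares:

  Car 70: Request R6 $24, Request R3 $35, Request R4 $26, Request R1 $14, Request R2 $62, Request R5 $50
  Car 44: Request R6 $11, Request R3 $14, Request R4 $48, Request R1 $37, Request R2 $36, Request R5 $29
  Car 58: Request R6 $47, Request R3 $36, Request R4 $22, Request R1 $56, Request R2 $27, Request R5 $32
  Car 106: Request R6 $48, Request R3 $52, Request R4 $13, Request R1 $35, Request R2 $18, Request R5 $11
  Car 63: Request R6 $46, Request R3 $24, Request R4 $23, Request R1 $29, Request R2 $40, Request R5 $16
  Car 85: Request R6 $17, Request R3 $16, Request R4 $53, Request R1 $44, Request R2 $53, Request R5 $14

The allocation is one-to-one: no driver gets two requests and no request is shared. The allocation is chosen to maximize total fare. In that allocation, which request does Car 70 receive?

Car 70 receives Request R5.

Optimal: Car 70→Request R5 ($50), Car 44→Request R4 ($48), Car 58→Request R1 ($56), Car 106→Request R3 ($52), Car 63→Request R6 ($46), Car 85→Request R2 ($53) — total 50+48+56+52+46+53 = $305.
Row-greedy (each driver in turn takes its best remaining request) gives $278, worse by 27.
Car 70's own top request is Request R2 ($62), but forcing Car 70→Request R2 and reassigning the rest optimally gives only $298 — worse by 7.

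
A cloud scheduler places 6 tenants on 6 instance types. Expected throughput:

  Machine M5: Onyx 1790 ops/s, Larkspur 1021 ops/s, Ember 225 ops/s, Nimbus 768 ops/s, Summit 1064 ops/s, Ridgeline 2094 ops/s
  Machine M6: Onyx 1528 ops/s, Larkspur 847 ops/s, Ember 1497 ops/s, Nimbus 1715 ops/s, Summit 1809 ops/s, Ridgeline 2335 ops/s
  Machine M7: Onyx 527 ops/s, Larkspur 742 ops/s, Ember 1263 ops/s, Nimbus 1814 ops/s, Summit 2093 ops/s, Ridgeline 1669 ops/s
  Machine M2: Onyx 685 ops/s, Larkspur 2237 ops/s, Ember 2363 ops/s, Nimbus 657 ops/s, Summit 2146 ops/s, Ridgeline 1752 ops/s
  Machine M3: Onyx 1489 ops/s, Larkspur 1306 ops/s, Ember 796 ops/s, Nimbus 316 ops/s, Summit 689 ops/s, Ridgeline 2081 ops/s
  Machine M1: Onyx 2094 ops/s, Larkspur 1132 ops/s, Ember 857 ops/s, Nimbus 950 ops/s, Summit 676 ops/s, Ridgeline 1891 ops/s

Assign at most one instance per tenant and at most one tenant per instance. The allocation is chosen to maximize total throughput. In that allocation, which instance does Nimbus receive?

Treat this as an assignment problem: match each tenant to one instance.
Optimal: Onyx→Machine M1 (2094 ops/s), Larkspur→Machine M3 (1306 ops/s), Ember→Machine M2 (2363 ops/s), Nimbus→Machine M6 (1715 ops/s), Summit→Machine M7 (2093 ops/s), Ridgeline→Machine M5 (2094 ops/s) — total 2094+1306+2363+1715+2093+2094 = 11665 ops/s.
Next-best assignment: Onyx→Machine M1, Larkspur→Machine M3, Ember→Machine M2, Nimbus→Machine M7, Summit→Machine M6, Ridgeline→Machine M5 = 11480 ops/s.
No other one-to-one assignment exceeds 11665 ops/s.
Nimbus's own top instance is Machine M7 (1814 ops/s), but forcing Nimbus→Machine M7 and reassigning the rest optimally gives only 11480 ops/s — worse by 185.

Nimbus receives Machine M6.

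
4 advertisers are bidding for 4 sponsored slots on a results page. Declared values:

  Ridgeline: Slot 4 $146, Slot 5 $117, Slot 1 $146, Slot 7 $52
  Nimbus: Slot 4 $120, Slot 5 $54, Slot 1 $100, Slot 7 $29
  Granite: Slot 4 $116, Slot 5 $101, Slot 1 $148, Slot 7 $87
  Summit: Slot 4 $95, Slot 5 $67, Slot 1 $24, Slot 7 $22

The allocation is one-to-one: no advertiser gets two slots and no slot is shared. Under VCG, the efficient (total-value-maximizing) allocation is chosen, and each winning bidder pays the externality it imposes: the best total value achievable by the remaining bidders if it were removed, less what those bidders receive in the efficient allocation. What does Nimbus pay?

Efficient allocation: Ridgeline→Slot 1 ($146), Nimbus→Slot 4 ($120), Granite→Slot 7 ($87), Summit→Slot 5 ($67); total welfare W = $420.
Nimbus receives Slot 4 at value $120, so the others get W − 120 = $300.
Without Nimbus: best allocation of the remaining 3 bidders over all 4 slots is Ridgeline→Slot 4 ($146), Granite→Slot 1 ($148), Summit→Slot 5 ($67), total $361.
VCG payment = (others' best without Nimbus) − (others' welfare with Nimbus) = 361 − 300 = $61.

Nimbus pays $61.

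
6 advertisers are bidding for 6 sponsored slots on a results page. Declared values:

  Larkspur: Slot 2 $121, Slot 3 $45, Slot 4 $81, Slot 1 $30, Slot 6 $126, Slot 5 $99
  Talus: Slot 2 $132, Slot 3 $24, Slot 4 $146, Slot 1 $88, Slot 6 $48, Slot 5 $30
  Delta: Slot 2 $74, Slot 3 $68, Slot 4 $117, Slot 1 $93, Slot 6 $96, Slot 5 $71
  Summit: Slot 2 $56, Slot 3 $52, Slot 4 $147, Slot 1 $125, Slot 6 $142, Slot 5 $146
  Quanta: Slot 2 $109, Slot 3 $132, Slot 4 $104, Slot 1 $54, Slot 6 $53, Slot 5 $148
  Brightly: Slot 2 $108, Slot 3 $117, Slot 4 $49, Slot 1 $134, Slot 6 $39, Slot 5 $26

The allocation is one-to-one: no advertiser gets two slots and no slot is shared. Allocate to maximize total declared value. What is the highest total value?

Max total: $787

This is a one-to-one assignment (maximum-weight bipartite matching).
Optimal: Larkspur→Slot 6 ($126), Talus→Slot 2 ($132), Delta→Slot 4 ($117), Summit→Slot 5 ($146), Quanta→Slot 3 ($132), Brightly→Slot 1 ($134) — total 126+132+117+146+132+134 = $787.
Max-entry greedy (repeatedly take the single best remaining cell) gives $755, worse by 32.
Swapping Larkspur↔Summit (Larkspur→Slot 5 $99, Summit→Slot 6 $142) loses 31.
No other one-to-one assignment exceeds $787.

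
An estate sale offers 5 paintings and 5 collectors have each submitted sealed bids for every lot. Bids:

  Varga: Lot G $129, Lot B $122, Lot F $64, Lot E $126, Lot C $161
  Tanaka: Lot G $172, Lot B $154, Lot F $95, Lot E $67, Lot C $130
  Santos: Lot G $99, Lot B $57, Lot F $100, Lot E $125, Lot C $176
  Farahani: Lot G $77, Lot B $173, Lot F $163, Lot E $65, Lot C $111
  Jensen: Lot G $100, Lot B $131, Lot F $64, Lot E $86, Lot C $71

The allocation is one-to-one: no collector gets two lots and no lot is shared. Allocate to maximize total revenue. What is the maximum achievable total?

This is a one-to-one assignment (maximum-weight bipartite matching).
Optimal: Varga→Lot E ($126), Tanaka→Lot G ($172), Santos→Lot C ($176), Farahani→Lot F ($163), Jensen→Lot B ($131) — total 126+172+176+163+131 = $768.
Row-greedy (each collector in turn takes its best remaining lot) gives $695, worse by 73.

Max total: $768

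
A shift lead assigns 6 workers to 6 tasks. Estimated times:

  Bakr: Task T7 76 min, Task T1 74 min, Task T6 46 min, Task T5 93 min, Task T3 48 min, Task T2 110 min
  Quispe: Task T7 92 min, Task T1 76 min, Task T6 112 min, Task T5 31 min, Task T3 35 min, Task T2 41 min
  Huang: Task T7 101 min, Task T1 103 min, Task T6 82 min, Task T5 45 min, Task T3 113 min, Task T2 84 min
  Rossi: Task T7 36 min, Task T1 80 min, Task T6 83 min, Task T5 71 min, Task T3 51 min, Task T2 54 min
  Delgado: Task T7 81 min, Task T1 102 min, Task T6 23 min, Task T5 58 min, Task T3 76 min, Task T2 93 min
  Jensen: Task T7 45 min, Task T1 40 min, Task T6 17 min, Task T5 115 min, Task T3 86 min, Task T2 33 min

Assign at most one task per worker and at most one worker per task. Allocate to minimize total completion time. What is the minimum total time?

Optimal: Bakr→Task T3 (48 min), Quispe→Task T2 (41 min), Huang→Task T5 (45 min), Rossi→Task T7 (36 min), Delgado→Task T6 (23 min), Jensen→Task T1 (40 min) — total 48+41+45+36+23+40 = 233 min.
Row-greedy (each worker in turn takes its cheapest remaining task) gives 313 min, worse by 80.
Swapping Bakr↔Quispe (Bakr→Task T2 110 min, Quispe→Task T3 35 min) adds 56.

Minimum total: 233 min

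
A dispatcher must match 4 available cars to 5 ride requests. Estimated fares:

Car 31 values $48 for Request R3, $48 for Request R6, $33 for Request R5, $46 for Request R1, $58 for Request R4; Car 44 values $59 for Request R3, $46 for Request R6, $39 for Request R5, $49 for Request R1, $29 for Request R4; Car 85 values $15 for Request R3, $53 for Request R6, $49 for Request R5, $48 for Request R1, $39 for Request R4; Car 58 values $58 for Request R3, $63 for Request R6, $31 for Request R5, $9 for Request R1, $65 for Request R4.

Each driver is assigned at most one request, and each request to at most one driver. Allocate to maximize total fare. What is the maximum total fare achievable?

Maximum total: $229

Optimal: Car 31→Request R4 ($58), Car 44→Request R3 ($59), Car 85→Request R5 ($49), Car 58→Request R6 ($63) — total 58+59+49+63 = $229.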